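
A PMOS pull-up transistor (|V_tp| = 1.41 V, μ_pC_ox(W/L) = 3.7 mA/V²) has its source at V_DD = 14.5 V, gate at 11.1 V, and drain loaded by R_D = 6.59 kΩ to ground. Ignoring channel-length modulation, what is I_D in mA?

V_SG = V_DD − V_G = 14.5 − 11.1 = 3.4 V, so V_ov = 3.4 − 1.41 = 1.99 V.
Assume saturation: I_D = ½ k_p V_ov² = 0.5 × 3.7 × 1.99² = 7.33 mA, giving V_SD = V_DD − I_D R_D = 14.5 − 7.33 × 6.59 = -33.8 V.
But -33.8 V < V_ov = 1.99 V, so the device is actually in triode.
In triode I_D = k_p[V_ov V_SD − ½ V_SD²] and I_D = (V_DD − V_SD)/R_D. Equating: 12.2 V_SD² − 49.52 V_SD + 14.5 = 0, giving V_SD = 0.318 V (the root below V_ov).
I_D = (14.5 − 0.318) / 6.59 = 2.15 mA.

I_D = 2.15 mA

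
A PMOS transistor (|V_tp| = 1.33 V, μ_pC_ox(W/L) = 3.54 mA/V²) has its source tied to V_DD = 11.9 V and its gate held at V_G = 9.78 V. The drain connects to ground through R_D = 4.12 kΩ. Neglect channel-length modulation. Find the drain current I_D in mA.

I_D = 1.10 mA

V_SG = V_DD − V_G = 11.9 − 9.78 = 2.12 V, so V_ov = 2.12 − 1.33 = 0.79 V.
Assume saturation: I_D = ½ k_p V_ov² = 0.5 × 3.54 × 0.79² = 1.1 mA, giving V_SD = V_DD − I_D R_D = 11.9 − 1.1 × 4.12 = 7.35 V.
V_SD = 7.35 V ≥ V_ov = 0.79 V, confirming saturation.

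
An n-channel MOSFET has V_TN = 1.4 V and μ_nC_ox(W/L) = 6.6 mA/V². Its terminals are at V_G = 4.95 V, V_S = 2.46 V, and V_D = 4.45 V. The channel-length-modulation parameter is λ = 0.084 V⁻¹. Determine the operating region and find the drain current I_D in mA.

Saturation; I_D = 4.58 mA

V_GS = V_G − V_S = 4.95 − 2.46 = 2.49 V; V_DS = V_D − V_S = 4.45 − 2.46 = 1.99 V.
V_ov = V_GS − V_TN = 2.49 − 1.4 = 1.09 V.
Since V_DS = 1.99 V ≥ V_ov = 1.09 V, the device is in saturation.
I_D = ½ k_n V_ov² (1 + λ V_DS) = 0.5 × 6.6 × 1.09² × (1 + 0.084 × 1.99) = 4.58 mA.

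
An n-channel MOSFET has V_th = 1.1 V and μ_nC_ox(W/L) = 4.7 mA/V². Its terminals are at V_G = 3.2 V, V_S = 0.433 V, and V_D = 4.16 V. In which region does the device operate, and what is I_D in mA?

V_GS = V_G − V_S = 3.2 − 0.433 = 2.77 V; V_DS = V_D − V_S = 4.16 − 0.433 = 3.73 V.
V_ov = V_GS − V_th = 2.77 − 1.1 = 1.67 V.
Since V_DS = 3.73 V ≥ V_ov = 1.67 V, the device is in saturation.
I_D = ½ k_n V_ov² = 0.5 × 4.7 × 1.67² = 6.53 mA.

Saturation; I_D = 6.53 mA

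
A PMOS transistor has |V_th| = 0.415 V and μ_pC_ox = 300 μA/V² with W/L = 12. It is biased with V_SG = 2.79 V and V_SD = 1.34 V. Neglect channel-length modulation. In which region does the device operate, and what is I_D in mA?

k_p = μ_pC_ox · (W/L) = 3.6 mA/V².
V_ov = V_SG − |V_th| = 2.79 − 0.415 = 2.38 V.
Since V_SD = 1.34 V < V_ov = 2.38 V, the device is in the triode region.
I_D = k_p [V_ov · V_SD − ½ V_SD²] = 3.6 × [2.38 × 1.34 − 0.5 × 1.34²] = 8.22 mA.

Triode; I_D = 8.22 mA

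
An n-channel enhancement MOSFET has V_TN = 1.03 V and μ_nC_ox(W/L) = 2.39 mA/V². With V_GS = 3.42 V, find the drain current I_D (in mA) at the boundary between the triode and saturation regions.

At the boundary V_DS = V_ov = V_GS − V_TN = 3.42 − 1.03 = 2.39 V.
I_D = ½ k_n V_ov² = 0.5 × 2.39 × 2.39² = 6.83 mA.

I_D = 6.83 mA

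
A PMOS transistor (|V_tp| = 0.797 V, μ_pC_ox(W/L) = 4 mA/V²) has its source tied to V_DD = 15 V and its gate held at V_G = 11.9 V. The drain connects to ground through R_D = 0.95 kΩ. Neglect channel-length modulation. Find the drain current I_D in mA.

V_SG = V_DD − V_G = 15 − 11.9 = 3.1 V, so V_ov = 3.1 − 0.797 = 2.3 V.
Assume saturation: I_D = ½ k_p V_ov² = 0.5 × 4 × 2.3² = 10.6 mA, giving V_SD = V_DD − I_D R_D = 15 − 10.6 × 0.95 = 4.92 V.
V_SD = 4.92 V ≥ V_ov = 2.3 V, confirming saturation.

I_D = 10.6 mA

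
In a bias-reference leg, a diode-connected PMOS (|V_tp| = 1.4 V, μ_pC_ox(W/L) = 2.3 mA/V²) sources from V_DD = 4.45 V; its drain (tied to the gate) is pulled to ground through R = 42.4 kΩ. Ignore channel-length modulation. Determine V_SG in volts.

With gate tied to drain, V_SG = V_SD ≥ V_SG − |V_tp|, so the device is in saturation.
KCL at the drain: ½ k_p (V_SG − |V_tp|)² = (V_DD − V_SG)/R.
Let x = V_SG − 1.4. Then 48.8 x² + x − 3.05 = 0, giving x = 0.24 V (positive root), so V_SG = 1.64 V.
I_D = (V_DD − V_SG)/R = (4.45 − 1.64) / 42.4 = 0.0663 mA.

V_SG = 1.64 V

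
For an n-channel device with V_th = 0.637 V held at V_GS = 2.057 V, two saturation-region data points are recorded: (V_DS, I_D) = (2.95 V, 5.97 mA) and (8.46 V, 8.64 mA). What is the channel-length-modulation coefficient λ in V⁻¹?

λ = 0.107 V⁻¹

With V_GS fixed, I_D ∝ (1 + λ V_DS) in saturation, so I_D2/I_D1 = (1 + λ V_DS2)/(1 + λ V_DS1).
8.64/5.97 = 1.447 = (1 + 8.46 λ)/(1 + 2.95 λ).
Solving: λ (I_D1 V_DS2 − I_D2 V_DS1) = I_D2 − I_D1, so λ = (8.64 − 5.97) / (5.97 × 8.46 − 8.64 × 2.95) = 2.67 / 25 = 0.107 V⁻¹.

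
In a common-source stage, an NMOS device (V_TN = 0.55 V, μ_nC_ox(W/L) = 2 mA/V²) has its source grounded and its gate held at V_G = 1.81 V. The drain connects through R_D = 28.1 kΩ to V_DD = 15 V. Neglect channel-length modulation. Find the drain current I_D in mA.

I_D = 0.526 mA

V_GS = V_G = 1.81 V, so V_ov = 1.81 − 0.55 = 1.26 V.
Assume saturation: I_D = ½ k_n V_ov² = 0.5 × 2 × 1.26² = 1.59 mA, giving V_DS = V_DD − I_D R_D = 15 − 1.59 × 28.1 = -29.6 V.
But -29.6 V < V_ov = 1.26 V, so the device is actually in triode.
In triode I_D = k_n[V_ov V_DS − ½ V_DS²] and I_D = (V_DD − V_DS)/R_D. Equating: 28.1 V_DS² − 71.81 V_DS + 15 = 0, giving V_DS = 0.229 V (the root below V_ov).
I_D = (15 − 0.229) / 28.1 = 0.526 mA.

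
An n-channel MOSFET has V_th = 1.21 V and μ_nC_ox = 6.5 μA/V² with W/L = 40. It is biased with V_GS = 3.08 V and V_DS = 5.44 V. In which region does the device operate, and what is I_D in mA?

k_n = μ_nC_ox · (W/L) = 0.26 mA/V².
V_ov = V_GS − V_th = 3.08 − 1.21 = 1.87 V.
Since V_DS = 5.44 V ≥ V_ov = 1.87 V, the device is in saturation.
I_D = ½ k_n V_ov² = 0.5 × 0.26 × 1.87² = 0.455 mA.

Saturation; I_D = 0.455 mA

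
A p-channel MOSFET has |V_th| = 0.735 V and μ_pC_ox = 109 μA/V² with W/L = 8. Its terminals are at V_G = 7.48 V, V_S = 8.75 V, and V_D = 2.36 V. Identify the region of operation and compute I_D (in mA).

V_SG = V_S − V_G = 8.75 − 7.48 = 1.27 V; V_SD = V_S − V_D = 8.75 − 2.36 = 6.39 V.
k_p = μ_pC_ox · (W/L) = 0.872 mA/V².
V_ov = V_SG − |V_th| = 1.27 − 0.735 = 0.535 V.
Since V_SD = 6.39 V ≥ V_ov = 0.535 V, the device is in saturation.
I_D = ½ k_p V_ov² = 0.5 × 0.872 × 0.535² = 0.125 mA.

Saturation; I_D = 0.125 mA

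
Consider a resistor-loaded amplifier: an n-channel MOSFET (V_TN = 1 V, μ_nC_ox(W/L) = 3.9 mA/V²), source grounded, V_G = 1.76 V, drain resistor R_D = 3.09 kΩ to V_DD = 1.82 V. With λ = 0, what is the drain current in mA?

V_GS = V_G = 1.76 V, so V_ov = 1.76 − 1 = 0.76 V.
Assume saturation: I_D = ½ k_n V_ov² = 0.5 × 3.9 × 0.76² = 1.13 mA, giving V_DS = V_DD − I_D R_D = 1.82 − 1.13 × 3.09 = -1.66 V.
But -1.66 V < V_ov = 0.76 V, so the device is actually in triode.
In triode I_D = k_n[V_ov V_DS − ½ V_DS²] and I_D = (V_DD − V_DS)/R_D. Equating: 6.03 V_DS² − 10.16 V_DS + 1.82 = 0, giving V_DS = 0.204 V (the root below V_ov).
I_D = (1.82 − 0.204) / 3.09 = 0.523 mA.

I_D = 0.523 mA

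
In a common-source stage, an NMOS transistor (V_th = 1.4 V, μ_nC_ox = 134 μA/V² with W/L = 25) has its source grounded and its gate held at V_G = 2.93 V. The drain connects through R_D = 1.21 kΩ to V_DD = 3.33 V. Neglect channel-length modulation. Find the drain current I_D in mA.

V_GS = V_G = 2.93 V, so V_ov = 2.93 − 1.4 = 1.53 V.
k_n = μ_nC_ox · (W/L) = 3.35 mA/V².
Assume saturation: I_D = ½ k_n V_ov² = 0.5 × 3.35 × 1.53² = 3.92 mA, giving V_DS = V_DD − I_D R_D = 3.33 − 3.92 × 1.21 = -1.41 V.
But -1.41 V < V_ov = 1.53 V, so the device is actually in triode.
In triode I_D = k_n[V_ov V_DS − ½ V_DS²] and I_D = (V_DD − V_DS)/R_D. Equating: 2.03 V_DS² − 7.202 V_DS + 3.33 = 0, giving V_DS = 0.546 V (the root below V_ov).
I_D = (3.33 − 0.546) / 1.21 = 2.3 mA.

I_D = 2.30 mA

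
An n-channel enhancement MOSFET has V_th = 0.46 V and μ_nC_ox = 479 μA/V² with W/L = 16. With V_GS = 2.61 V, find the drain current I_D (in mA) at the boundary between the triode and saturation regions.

At the boundary V_DS = V_ov = V_GS − V_th = 2.61 − 0.46 = 2.15 V.
k_n = μ_nC_ox · (W/L) = 7.664 mA/V².
I_D = ½ k_n V_ov² = 0.5 × 7.664 × 2.15² = 17.7 mA.

I_D = 17.7 mA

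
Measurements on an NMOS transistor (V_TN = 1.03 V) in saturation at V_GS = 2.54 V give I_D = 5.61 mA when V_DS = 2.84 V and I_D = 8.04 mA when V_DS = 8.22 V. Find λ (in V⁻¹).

With V_GS fixed, I_D ∝ (1 + λ V_DS) in saturation, so I_D2/I_D1 = (1 + λ V_DS2)/(1 + λ V_DS1).
8.04/5.61 = 1.433 = (1 + 8.22 λ)/(1 + 2.84 λ).
Solving: λ (I_D1 V_DS2 − I_D2 V_DS1) = I_D2 − I_D1, so λ = (8.04 − 5.61) / (5.61 × 8.22 − 8.04 × 2.84) = 2.43 / 23.3 = 0.104 V⁻¹.

λ = 0.104 V⁻¹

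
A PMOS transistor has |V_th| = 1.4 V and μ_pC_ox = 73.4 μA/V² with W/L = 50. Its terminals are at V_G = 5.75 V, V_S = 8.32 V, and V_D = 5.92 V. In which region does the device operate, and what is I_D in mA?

V_SG = V_S − V_G = 8.32 − 5.75 = 2.57 V; V_SD = V_S − V_D = 8.32 − 5.92 = 2.4 V.
k_p = μ_pC_ox · (W/L) = 3.67 mA/V².
V_ov = V_SG − |V_th| = 2.57 − 1.4 = 1.17 V.
Since V_SD = 2.4 V ≥ V_ov = 1.17 V, the device is in saturation.
I_D = ½ k_p V_ov² = 0.5 × 3.67 × 1.17² = 2.51 mA.

Saturation; I_D = 2.51 mA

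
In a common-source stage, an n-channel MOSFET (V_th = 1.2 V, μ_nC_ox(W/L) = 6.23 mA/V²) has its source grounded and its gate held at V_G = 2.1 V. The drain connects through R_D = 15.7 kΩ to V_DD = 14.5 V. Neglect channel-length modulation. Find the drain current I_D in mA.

V_GS = V_G = 2.1 V, so V_ov = 2.1 − 1.2 = 0.9 V.
Assume saturation: I_D = ½ k_n V_ov² = 0.5 × 6.23 × 0.9² = 2.52 mA, giving V_DS = V_DD − I_D R_D = 14.5 − 2.52 × 15.7 = -25.1 V.
But -25.1 V < V_ov = 0.9 V, so the device is actually in triode.
In triode I_D = k_n[V_ov V_DS − ½ V_DS²] and I_D = (V_DD − V_DS)/R_D. Equating: 48.9 V_DS² − 89.03 V_DS + 14.5 = 0, giving V_DS = 0.181 V (the root below V_ov).
I_D = (14.5 − 0.181) / 15.7 = 0.912 mA.

I_D = 0.912 mA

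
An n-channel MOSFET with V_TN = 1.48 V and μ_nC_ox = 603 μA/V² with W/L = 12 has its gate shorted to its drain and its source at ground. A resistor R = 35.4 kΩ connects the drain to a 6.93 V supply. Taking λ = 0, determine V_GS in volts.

V_GS = 1.68 V

With gate tied to drain, V_GS = V_DS ≥ V_GS − V_TN, so the device is in saturation.
k_n = μ_nC_ox · (W/L) = 7.236 mA/V².
KCL at the drain: ½ k_n (V_GS − V_TN)² = (V_DD − V_GS)/R.
Let x = V_GS − 1.48. Then 128 x² + x − 5.45 = 0, giving x = 0.202 V (positive root), so V_GS = 1.68 V.
I_D = (V_DD − V_GS)/R = (6.93 − 1.68) / 35.4 = 0.148 mA.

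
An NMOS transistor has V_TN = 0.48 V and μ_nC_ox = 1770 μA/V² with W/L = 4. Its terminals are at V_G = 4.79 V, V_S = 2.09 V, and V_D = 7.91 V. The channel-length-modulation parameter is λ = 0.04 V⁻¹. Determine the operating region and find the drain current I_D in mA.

V_GS = V_G − V_S = 4.79 − 2.09 = 2.7 V; V_DS = V_D − V_S = 7.91 − 2.09 = 5.82 V.
k_n = μ_nC_ox · (W/L) = 7.08 mA/V².
V_ov = V_GS − V_TN = 2.7 − 0.48 = 2.22 V.
Since V_DS = 5.82 V ≥ V_ov = 2.22 V, the device is in saturation.
I_D = ½ k_n V_ov² (1 + λ V_DS) = 0.5 × 7.08 × 2.22² × (1 + 0.04 × 5.82) = 21.5 mA.

Saturation; I_D = 21.5 mA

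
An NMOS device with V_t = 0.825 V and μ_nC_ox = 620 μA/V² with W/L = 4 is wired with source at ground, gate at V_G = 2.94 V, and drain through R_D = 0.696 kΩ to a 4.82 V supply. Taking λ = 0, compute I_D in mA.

V_GS = V_G = 2.94 V, so V_ov = 2.94 − 0.825 = 2.12 V.
k_n = μ_nC_ox · (W/L) = 2.48 mA/V².
Assume saturation: I_D = ½ k_n V_ov² = 0.5 × 2.48 × 2.12² = 5.55 mA, giving V_DS = V_DD − I_D R_D = 4.82 − 5.55 × 0.696 = 0.959 V.
But 0.959 V < V_ov = 2.12 V, so the device is actually in triode.
In triode I_D = k_n[V_ov V_DS − ½ V_DS²] and I_D = (V_DD − V_DS)/R_D. Equating: 0.863 V_DS² − 4.651 V_DS + 4.82 = 0, giving V_DS = 1.4 V (the root below V_ov).
I_D = (4.82 − 1.4) / 0.696 = 4.91 mA.

I_D = 4.91 mA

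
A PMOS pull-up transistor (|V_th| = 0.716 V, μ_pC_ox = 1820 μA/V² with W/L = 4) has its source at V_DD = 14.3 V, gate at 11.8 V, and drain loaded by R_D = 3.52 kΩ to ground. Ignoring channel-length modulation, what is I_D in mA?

I_D = 3.97 mA

V_SG = V_DD − V_G = 14.3 − 11.8 = 2.5 V, so V_ov = 2.5 − 0.716 = 1.78 V.
k_p = μ_pC_ox · (W/L) = 7.28 mA/V².
Assume saturation: I_D = ½ k_p V_ov² = 0.5 × 7.28 × 1.78² = 11.6 mA, giving V_SD = V_DD − I_D R_D = 14.3 − 11.6 × 3.52 = -26.5 V.
But -26.5 V < V_ov = 1.78 V, so the device is actually in triode.
In triode I_D = k_p[V_ov V_SD − ½ V_SD²] and I_D = (V_DD − V_SD)/R_D. Equating: 12.8 V_SD² − 46.72 V_SD + 14.3 = 0, giving V_SD = 0.337 V (the root below V_ov).
I_D = (14.3 − 0.337) / 3.52 = 3.97 mA.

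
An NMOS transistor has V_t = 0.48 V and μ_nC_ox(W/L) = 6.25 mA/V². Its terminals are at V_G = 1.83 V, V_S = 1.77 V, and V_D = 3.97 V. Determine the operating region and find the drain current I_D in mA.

Cutoff; I_D = 0 mA

V_GS = V_G − V_S = 1.83 − 1.77 = 0.06 V; V_DS = V_D − V_S = 3.97 − 1.77 = 2.2 V.
V_GS = 0.06 V < V_t = 0.48 V, so the transistor is in cutoff.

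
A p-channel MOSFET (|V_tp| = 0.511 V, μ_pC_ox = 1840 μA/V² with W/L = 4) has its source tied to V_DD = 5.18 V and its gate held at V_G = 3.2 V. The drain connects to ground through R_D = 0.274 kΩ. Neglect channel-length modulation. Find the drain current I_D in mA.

V_SG = V_DD − V_G = 5.18 − 3.2 = 1.98 V, so V_ov = 1.98 − 0.511 = 1.47 V.
k_p = μ_pC_ox · (W/L) = 7.36 mA/V².
Assume saturation: I_D = ½ k_p V_ov² = 0.5 × 7.36 × 1.47² = 7.94 mA, giving V_SD = V_DD − I_D R_D = 5.18 − 7.94 × 0.274 = 3 V.
V_SD = 3 V ≥ V_ov = 1.47 V, confirming saturation.

I_D = 7.94 mA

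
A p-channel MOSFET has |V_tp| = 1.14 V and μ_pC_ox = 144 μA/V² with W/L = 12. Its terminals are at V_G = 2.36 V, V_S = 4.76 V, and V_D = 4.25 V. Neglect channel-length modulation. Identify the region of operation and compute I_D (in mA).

Triode; I_D = 0.886 mA

V_SG = V_S − V_G = 4.76 − 2.36 = 2.4 V; V_SD = V_S − V_D = 4.76 − 4.25 = 0.51 V.
k_p = μ_pC_ox · (W/L) = 1.728 mA/V².
V_ov = V_SG − |V_tp| = 2.4 − 1.14 = 1.26 V.
Since V_SD = 0.51 V < V_ov = 1.26 V, the device is in the triode region.
I_D = k_p [V_ov · V_SD − ½ V_SD²] = 1.728 × [1.26 × 0.51 − 0.5 × 0.51²] = 0.886 mA.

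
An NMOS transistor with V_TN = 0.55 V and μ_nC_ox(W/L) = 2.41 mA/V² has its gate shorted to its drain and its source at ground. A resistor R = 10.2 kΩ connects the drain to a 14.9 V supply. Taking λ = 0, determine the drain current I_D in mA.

With gate tied to drain, V_GS = V_DS ≥ V_GS − V_TN, so the device is in saturation.
KCL at the drain: ½ k_n (V_GS − V_TN)² = (V_DD − V_GS)/R.
Let x = V_GS − 0.55. Then 12.3 x² + x − 14.35 = 0, giving x = 1.04 V (positive root), so V_GS = 1.59 V.
I_D = (V_DD − V_GS)/R = (14.9 − 1.59) / 10.2 = 1.3 mA.

I_D = 1.30 mA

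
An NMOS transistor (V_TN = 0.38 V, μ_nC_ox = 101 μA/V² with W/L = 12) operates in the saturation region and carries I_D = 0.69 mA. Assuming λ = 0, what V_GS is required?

k_n = μ_nC_ox · (W/L) = 1.212 mA/V².
In saturation I_D = ½ k_n (V_GS − V_TN)², so V_GS − V_TN = √(2 I_D / k_n) = √(2 × 0.69 / 1.212) = 1.07 V.
V_GS = 0.38 + 1.07 = 1.45 V.

V_GS = 1.45 V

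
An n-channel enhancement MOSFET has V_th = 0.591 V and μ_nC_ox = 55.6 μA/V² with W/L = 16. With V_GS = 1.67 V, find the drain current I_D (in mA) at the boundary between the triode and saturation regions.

I_D = 0.518 mA

At the boundary V_DS = V_ov = V_GS − V_th = 1.67 − 0.591 = 1.08 V.
k_n = μ_nC_ox · (W/L) = 0.8896 mA/V².
I_D = ½ k_n V_ov² = 0.5 × 0.8896 × 1.08² = 0.518 mA.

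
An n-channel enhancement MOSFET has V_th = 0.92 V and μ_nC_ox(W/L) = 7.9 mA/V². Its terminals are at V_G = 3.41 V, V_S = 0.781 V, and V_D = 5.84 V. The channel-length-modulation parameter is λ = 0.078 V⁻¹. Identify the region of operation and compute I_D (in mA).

Saturation; I_D = 16.1 mA

V_GS = V_G − V_S = 3.41 − 0.781 = 2.63 V; V_DS = V_D − V_S = 5.84 − 0.781 = 5.06 V.
V_ov = V_GS − V_th = 2.63 − 0.92 = 1.71 V.
Since V_DS = 5.06 V ≥ V_ov = 1.71 V, the device is in saturation.
I_D = ½ k_n V_ov² (1 + λ V_DS) = 0.5 × 7.9 × 1.71² × (1 + 0.078 × 5.06) = 16.1 mA.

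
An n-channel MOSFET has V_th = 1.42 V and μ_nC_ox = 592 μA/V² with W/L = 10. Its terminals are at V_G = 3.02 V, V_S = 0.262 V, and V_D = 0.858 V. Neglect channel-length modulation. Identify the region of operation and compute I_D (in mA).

V_GS = V_G − V_S = 3.02 − 0.262 = 2.76 V; V_DS = V_D − V_S = 0.858 − 0.262 = 0.596 V.
k_n = μ_nC_ox · (W/L) = 5.92 mA/V².
V_ov = V_GS − V_th = 2.76 − 1.42 = 1.34 V.
Since V_DS = 0.596 V < V_ov = 1.34 V, the device is in the triode region.
I_D = k_n [V_ov · V_DS − ½ V_DS²] = 5.92 × [1.34 × 0.596 − 0.5 × 0.596²] = 3.67 mA.

Triode; I_D = 3.67 mA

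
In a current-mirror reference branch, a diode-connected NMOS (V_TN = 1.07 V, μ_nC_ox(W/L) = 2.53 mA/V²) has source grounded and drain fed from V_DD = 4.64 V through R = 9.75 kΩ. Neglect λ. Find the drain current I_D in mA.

With gate tied to drain, V_GS = V_DS ≥ V_GS − V_TN, so the device is in saturation.
KCL at the drain: ½ k_n (V_GS − V_TN)² = (V_DD − V_GS)/R.
Let x = V_GS − 1.07. Then 12.3 x² + x − 3.57 = 0, giving x = 0.499 V (positive root), so V_GS = 1.57 V.
I_D = (V_DD − V_GS)/R = (4.64 − 1.57) / 9.75 = 0.315 mA.

I_D = 0.315 mA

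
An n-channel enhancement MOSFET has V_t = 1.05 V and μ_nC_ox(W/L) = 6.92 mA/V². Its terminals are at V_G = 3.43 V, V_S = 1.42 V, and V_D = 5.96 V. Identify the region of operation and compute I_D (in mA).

V_GS = V_G − V_S = 3.43 − 1.42 = 2.01 V; V_DS = V_D − V_S = 5.96 − 1.42 = 4.54 V.
V_ov = V_GS − V_t = 2.01 − 1.05 = 0.96 V.
Since V_DS = 4.54 V ≥ V_ov = 0.96 V, the device is in saturation.
I_D = ½ k_n V_ov² = 0.5 × 6.92 × 0.96² = 3.19 mA.

Saturation; I_D = 3.19 mA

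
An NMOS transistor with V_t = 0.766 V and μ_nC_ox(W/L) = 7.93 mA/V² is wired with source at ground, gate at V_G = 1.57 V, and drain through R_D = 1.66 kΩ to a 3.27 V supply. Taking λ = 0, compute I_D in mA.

I_D = 1.76 mA

V_GS = V_G = 1.57 V, so V_ov = 1.57 − 0.766 = 0.804 V.
Assume saturation: I_D = ½ k_n V_ov² = 0.5 × 7.93 × 0.804² = 2.56 mA, giving V_DS = V_DD − I_D R_D = 3.27 − 2.56 × 1.66 = -0.985 V.
But -0.985 V < V_ov = 0.804 V, so the device is actually in triode.
In triode I_D = k_n[V_ov V_DS − ½ V_DS²] and I_D = (V_DD − V_DS)/R_D. Equating: 6.58 V_DS² − 11.58 V_DS + 3.27 = 0, giving V_DS = 0.353 V (the root below V_ov).
I_D = (3.27 − 0.353) / 1.66 = 1.76 mA.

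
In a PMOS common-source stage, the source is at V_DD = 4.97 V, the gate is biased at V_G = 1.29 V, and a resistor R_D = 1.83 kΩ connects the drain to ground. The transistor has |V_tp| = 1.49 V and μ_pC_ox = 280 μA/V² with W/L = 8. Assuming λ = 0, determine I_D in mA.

V_SG = V_DD − V_G = 4.97 − 1.29 = 3.68 V, so V_ov = 3.68 − 1.49 = 2.19 V.
k_p = μ_pC_ox · (W/L) = 2.24 mA/V².
Assume saturation: I_D = ½ k_p V_ov² = 0.5 × 2.24 × 2.19² = 5.37 mA, giving V_SD = V_DD − I_D R_D = 4.97 − 5.37 × 1.83 = -4.86 V.
But -4.86 V < V_ov = 2.19 V, so the device is actually in triode.
In triode I_D = k_p[V_ov V_SD − ½ V_SD²] and I_D = (V_DD − V_SD)/R_D. Equating: 2.05 V_SD² − 9.977 V_SD + 4.97 = 0, giving V_SD = 0.563 V (the root below V_ov).
I_D = (4.97 − 0.563) / 1.83 = 2.41 mA.

I_D = 2.41 mA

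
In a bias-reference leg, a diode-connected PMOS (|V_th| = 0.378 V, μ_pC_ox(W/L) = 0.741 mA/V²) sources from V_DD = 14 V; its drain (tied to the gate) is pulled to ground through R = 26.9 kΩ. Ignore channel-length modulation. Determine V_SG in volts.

V_SG = 1.50 V

With gate tied to drain, V_SG = V_SD ≥ V_SG − |V_th|, so the device is in saturation.
KCL at the drain: ½ k_p (V_SG − |V_th|)² = (V_DD − V_SG)/R.
Let x = V_SG − 0.378. Then 9.97 x² + x − 13.62 = 0, giving x = 1.12 V (positive root), so V_SG = 1.5 V.
I_D = (V_DD − V_SG)/R = (14 − 1.5) / 26.9 = 0.465 mA.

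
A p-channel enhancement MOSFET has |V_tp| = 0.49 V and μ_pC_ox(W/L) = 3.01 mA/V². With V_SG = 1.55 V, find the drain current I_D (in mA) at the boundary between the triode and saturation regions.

I_D = 1.69 mA

At the boundary V_SD = V_ov = V_SG − |V_tp| = 1.55 − 0.49 = 1.06 V.
I_D = ½ k_p V_ov² = 0.5 × 3.01 × 1.06² = 1.69 mA.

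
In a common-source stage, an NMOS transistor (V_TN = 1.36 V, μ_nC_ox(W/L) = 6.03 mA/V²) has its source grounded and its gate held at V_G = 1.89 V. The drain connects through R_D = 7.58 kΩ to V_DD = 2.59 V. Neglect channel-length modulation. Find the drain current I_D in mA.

I_D = 0.327 mA

V_GS = V_G = 1.89 V, so V_ov = 1.89 − 1.36 = 0.53 V.
Assume saturation: I_D = ½ k_n V_ov² = 0.5 × 6.03 × 0.53² = 0.847 mA, giving V_DS = V_DD − I_D R_D = 2.59 − 0.847 × 7.58 = -3.83 V.
But -3.83 V < V_ov = 0.53 V, so the device is actually in triode.
In triode I_D = k_n[V_ov V_DS − ½ V_DS²] and I_D = (V_DD − V_DS)/R_D. Equating: 22.9 V_DS² − 25.22 V_DS + 2.59 = 0, giving V_DS = 0.115 V (the root below V_ov).
I_D = (2.59 − 0.115) / 7.58 = 0.327 mA.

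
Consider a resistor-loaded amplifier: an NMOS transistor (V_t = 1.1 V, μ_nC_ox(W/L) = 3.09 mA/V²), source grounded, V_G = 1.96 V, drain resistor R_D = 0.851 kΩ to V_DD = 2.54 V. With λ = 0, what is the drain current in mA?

V_GS = V_G = 1.96 V, so V_ov = 1.96 − 1.1 = 0.86 V.
Assume saturation: I_D = ½ k_n V_ov² = 0.5 × 3.09 × 0.86² = 1.14 mA, giving V_DS = V_DD − I_D R_D = 2.54 − 1.14 × 0.851 = 1.57 V.
V_DS = 1.57 V ≥ V_ov = 0.86 V, confirming saturation.

I_D = 1.14 mA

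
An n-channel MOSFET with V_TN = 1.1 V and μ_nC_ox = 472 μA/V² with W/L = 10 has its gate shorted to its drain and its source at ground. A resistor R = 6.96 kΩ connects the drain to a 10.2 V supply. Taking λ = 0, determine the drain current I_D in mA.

I_D = 1.20 mA

With gate tied to drain, V_GS = V_DS ≥ V_GS − V_TN, so the device is in saturation.
k_n = μ_nC_ox · (W/L) = 4.72 mA/V².
KCL at the drain: ½ k_n (V_GS − V_TN)² = (V_DD − V_GS)/R.
Let x = V_GS − 1.1. Then 16.4 x² + x − 9.1 = 0, giving x = 0.715 V (positive root), so V_GS = 1.81 V.
I_D = (V_DD − V_GS)/R = (10.2 − 1.81) / 6.96 = 1.2 mA.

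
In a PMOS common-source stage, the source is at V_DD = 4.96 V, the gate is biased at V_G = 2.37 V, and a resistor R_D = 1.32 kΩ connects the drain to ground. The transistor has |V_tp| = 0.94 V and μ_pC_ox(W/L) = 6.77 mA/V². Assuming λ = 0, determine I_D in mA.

V_SG = V_DD − V_G = 4.96 − 2.37 = 2.59 V, so V_ov = 2.59 − 0.94 = 1.65 V.
Assume saturation: I_D = ½ k_p V_ov² = 0.5 × 6.77 × 1.65² = 9.22 mA, giving V_SD = V_DD − I_D R_D = 4.96 − 9.22 × 1.32 = -7.2 V.
But -7.2 V < V_ov = 1.65 V, so the device is actually in triode.
In triode I_D = k_p[V_ov V_SD − ½ V_SD²] and I_D = (V_DD − V_SD)/R_D. Equating: 4.47 V_SD² − 15.75 V_SD + 4.96 = 0, giving V_SD = 0.35 V (the root below V_ov).
I_D = (4.96 − 0.35) / 1.32 = 3.49 mA.

I_D = 3.49 mA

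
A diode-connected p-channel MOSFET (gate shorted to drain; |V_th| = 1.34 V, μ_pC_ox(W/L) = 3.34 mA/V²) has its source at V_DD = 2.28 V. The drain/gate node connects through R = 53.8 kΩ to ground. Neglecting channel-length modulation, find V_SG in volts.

V_SG = 1.44 V

With gate tied to drain, V_SG = V_SD ≥ V_SG − |V_th|, so the device is in saturation.
KCL at the drain: ½ k_p (V_SG − |V_th|)² = (V_DD − V_SG)/R.
Let x = V_SG − 1.34. Then 89.8 x² + x − 0.94 = 0, giving x = 0.0969 V (positive root), so V_SG = 1.44 V.
I_D = (V_DD − V_SG)/R = (2.28 − 1.44) / 53.8 = 0.0157 mA.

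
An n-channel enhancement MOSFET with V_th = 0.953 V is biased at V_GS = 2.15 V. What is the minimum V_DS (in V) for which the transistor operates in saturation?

V_DS,sat = 1.20 V

The boundary between triode and saturation is V_DS = V_GS − V_th = V_ov.
V_ov = 2.15 − 0.953 = 1.2 V.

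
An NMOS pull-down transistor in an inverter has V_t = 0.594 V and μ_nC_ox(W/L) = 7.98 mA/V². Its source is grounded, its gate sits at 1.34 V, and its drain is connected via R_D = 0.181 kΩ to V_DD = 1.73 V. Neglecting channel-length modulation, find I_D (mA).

V_GS = V_G = 1.34 V, so V_ov = 1.34 − 0.594 = 0.746 V.
Assume saturation: I_D = ½ k_n V_ov² = 0.5 × 7.98 × 0.746² = 2.22 mA, giving V_DS = V_DD − I_D R_D = 1.73 − 2.22 × 0.181 = 1.33 V.
V_DS = 1.33 V ≥ V_ov = 0.746 V, confirming saturation.

I_D = 2.22 mA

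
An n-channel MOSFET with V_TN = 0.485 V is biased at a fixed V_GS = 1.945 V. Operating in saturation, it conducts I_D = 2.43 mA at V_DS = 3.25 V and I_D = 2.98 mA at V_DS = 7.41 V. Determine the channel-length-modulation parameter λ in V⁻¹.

λ = 0.0661 V⁻¹

With V_GS fixed, I_D ∝ (1 + λ V_DS) in saturation, so I_D2/I_D1 = (1 + λ V_DS2)/(1 + λ V_DS1).
2.98/2.43 = 1.226 = (1 + 7.41 λ)/(1 + 3.25 λ).
Solving: λ (I_D1 V_DS2 − I_D2 V_DS1) = I_D2 − I_D1, so λ = (2.98 − 2.43) / (2.43 × 7.41 − 2.98 × 3.25) = 0.55 / 8.32 = 0.0661 V⁻¹.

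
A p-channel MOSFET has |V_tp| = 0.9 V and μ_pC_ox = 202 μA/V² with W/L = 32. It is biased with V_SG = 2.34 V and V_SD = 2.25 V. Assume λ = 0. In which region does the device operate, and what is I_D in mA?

Saturation; I_D = 6.70 mA

k_p = μ_pC_ox · (W/L) = 6.464 mA/V².
V_ov = V_SG − |V_tp| = 2.34 − 0.9 = 1.44 V.
Since V_SD = 2.25 V ≥ V_ov = 1.44 V, the device is in saturation.
I_D = ½ k_p V_ov² = 0.5 × 6.464 × 1.44² = 6.7 mA.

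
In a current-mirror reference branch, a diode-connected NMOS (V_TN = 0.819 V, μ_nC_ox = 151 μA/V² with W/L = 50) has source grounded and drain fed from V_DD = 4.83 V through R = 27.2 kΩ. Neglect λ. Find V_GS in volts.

With gate tied to drain, V_GS = V_DS ≥ V_GS − V_TN, so the device is in saturation.
k_n = μ_nC_ox · (W/L) = 7.55 mA/V².
KCL at the drain: ½ k_n (V_GS − V_TN)² = (V_DD − V_GS)/R.
Let x = V_GS − 0.819. Then 103 x² + x − 4.011 = 0, giving x = 0.193 V (positive root), so V_GS = 1.01 V.
I_D = (V_DD − V_GS)/R = (4.83 − 1.01) / 27.2 = 0.14 mA.

V_GS = 1.01 V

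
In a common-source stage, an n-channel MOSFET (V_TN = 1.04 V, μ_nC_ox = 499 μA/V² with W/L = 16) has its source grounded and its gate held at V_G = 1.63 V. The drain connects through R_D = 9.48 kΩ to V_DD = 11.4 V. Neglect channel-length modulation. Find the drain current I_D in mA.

I_D = 1.17 mA

V_GS = V_G = 1.63 V, so V_ov = 1.63 − 1.04 = 0.59 V.
k_n = μ_nC_ox · (W/L) = 7.984 mA/V².
Assume saturation: I_D = ½ k_n V_ov² = 0.5 × 7.984 × 0.59² = 1.39 mA, giving V_DS = V_DD − I_D R_D = 11.4 − 1.39 × 9.48 = -1.77 V.
But -1.77 V < V_ov = 0.59 V, so the device is actually in triode.
In triode I_D = k_n[V_ov V_DS − ½ V_DS²] and I_D = (V_DD − V_DS)/R_D. Equating: 37.8 V_DS² − 45.66 V_DS + 11.4 = 0, giving V_DS = 0.353 V (the root below V_ov).
I_D = (11.4 − 0.353) / 9.48 = 1.17 mA.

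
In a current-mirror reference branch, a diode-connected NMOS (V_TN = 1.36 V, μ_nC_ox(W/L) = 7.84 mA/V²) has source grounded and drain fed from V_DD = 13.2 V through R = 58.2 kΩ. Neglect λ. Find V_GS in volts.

With gate tied to drain, V_GS = V_DS ≥ V_GS − V_TN, so the device is in saturation.
KCL at the drain: ½ k_n (V_GS − V_TN)² = (V_DD − V_GS)/R.
Let x = V_GS − 1.36. Then 228 x² + x − 11.84 = 0, giving x = 0.226 V (positive root), so V_GS = 1.59 V.
I_D = (V_DD − V_GS)/R = (13.2 − 1.59) / 58.2 = 0.2 mA.

V_GS = 1.59 V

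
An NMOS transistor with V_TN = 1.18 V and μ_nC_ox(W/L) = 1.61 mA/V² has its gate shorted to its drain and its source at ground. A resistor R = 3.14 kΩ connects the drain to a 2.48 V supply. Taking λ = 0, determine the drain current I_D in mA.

With gate tied to drain, V_GS = V_DS ≥ V_GS − V_TN, so the device is in saturation.
KCL at the drain: ½ k_n (V_GS − V_TN)² = (V_DD − V_GS)/R.
Let x = V_GS − 1.18. Then 2.53 x² + x − 1.3 = 0, giving x = 0.546 V (positive root), so V_GS = 1.73 V.
I_D = (V_DD − V_GS)/R = (2.48 − 1.73) / 3.14 = 0.24 mA.

I_D = 0.240 mA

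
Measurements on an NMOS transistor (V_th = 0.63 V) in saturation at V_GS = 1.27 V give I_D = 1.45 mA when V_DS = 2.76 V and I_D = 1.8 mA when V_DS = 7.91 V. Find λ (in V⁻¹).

With V_GS fixed, I_D ∝ (1 + λ V_DS) in saturation, so I_D2/I_D1 = (1 + λ V_DS2)/(1 + λ V_DS1).
1.8/1.45 = 1.241 = (1 + 7.91 λ)/(1 + 2.76 λ).
Solving: λ (I_D1 V_DS2 − I_D2 V_DS1) = I_D2 − I_D1, so λ = (1.8 − 1.45) / (1.45 × 7.91 − 1.8 × 2.76) = 0.35 / 6.5 = 0.0538 V⁻¹.

λ = 0.0538 V⁻¹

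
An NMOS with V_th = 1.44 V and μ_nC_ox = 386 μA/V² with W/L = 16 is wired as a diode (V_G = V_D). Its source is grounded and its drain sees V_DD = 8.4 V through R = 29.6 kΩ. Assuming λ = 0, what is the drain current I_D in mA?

With gate tied to drain, V_GS = V_DS ≥ V_GS − V_th, so the device is in saturation.
k_n = μ_nC_ox · (W/L) = 6.176 mA/V².
KCL at the drain: ½ k_n (V_GS − V_th)² = (V_DD − V_GS)/R.
Let x = V_GS − 1.44. Then 91.4 x² + x − 6.96 = 0, giving x = 0.271 V (positive root), so V_GS = 1.71 V.
I_D = (V_DD − V_GS)/R = (8.4 − 1.71) / 29.6 = 0.226 mA.

I_D = 0.226 mA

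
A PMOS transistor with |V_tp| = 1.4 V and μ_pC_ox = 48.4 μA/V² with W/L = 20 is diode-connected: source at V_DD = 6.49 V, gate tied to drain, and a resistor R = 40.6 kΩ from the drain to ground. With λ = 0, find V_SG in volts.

V_SG = 1.88 V

With gate tied to drain, V_SG = V_SD ≥ V_SG − |V_tp|, so the device is in saturation.
k_p = μ_pC_ox · (W/L) = 0.968 mA/V².
KCL at the drain: ½ k_p (V_SG − |V_tp|)² = (V_DD − V_SG)/R.
Let x = V_SG − 1.4. Then 19.7 x² + x − 5.09 = 0, giving x = 0.484 V (positive root), so V_SG = 1.88 V.
I_D = (V_DD − V_SG)/R = (6.49 − 1.88) / 40.6 = 0.113 mA.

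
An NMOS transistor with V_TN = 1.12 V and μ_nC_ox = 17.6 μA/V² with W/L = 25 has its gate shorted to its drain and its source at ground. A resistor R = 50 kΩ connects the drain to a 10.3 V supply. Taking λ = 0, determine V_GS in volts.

V_GS = 1.99 V

With gate tied to drain, V_GS = V_DS ≥ V_GS − V_TN, so the device is in saturation.
k_n = μ_nC_ox · (W/L) = 0.44 mA/V².
KCL at the drain: ½ k_n (V_GS − V_TN)² = (V_DD − V_GS)/R.
Let x = V_GS − 1.12. Then 11 x² + x − 9.18 = 0, giving x = 0.869 V (positive root), so V_GS = 1.99 V.
I_D = (V_DD − V_GS)/R = (10.3 − 1.99) / 50 = 0.166 mA.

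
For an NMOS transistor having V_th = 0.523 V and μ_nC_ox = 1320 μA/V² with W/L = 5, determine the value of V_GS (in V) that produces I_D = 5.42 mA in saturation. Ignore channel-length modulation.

k_n = μ_nC_ox · (W/L) = 6.6 mA/V².
In saturation I_D = ½ k_n (V_GS − V_th)², so V_GS − V_th = √(2 I_D / k_n) = √(2 × 5.42 / 6.6) = 1.28 V.
V_GS = 0.523 + 1.28 = 1.8 V.

V_GS = 1.80 V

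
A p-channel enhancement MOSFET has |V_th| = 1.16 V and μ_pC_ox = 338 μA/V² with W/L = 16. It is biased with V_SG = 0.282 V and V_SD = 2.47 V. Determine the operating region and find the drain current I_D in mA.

V_SG = 0.282 V < |V_th| = 1.16 V, so the transistor is in cutoff.

Cutoff; I_D = 0 mA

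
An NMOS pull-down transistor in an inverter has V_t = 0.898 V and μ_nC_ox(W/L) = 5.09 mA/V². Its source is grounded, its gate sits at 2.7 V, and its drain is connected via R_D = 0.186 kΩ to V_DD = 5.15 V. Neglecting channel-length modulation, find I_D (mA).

V_GS = V_G = 2.7 V, so V_ov = 2.7 − 0.898 = 1.8 V.
Assume saturation: I_D = ½ k_n V_ov² = 0.5 × 5.09 × 1.8² = 8.26 mA, giving V_DS = V_DD − I_D R_D = 5.15 − 8.26 × 0.186 = 3.61 V.
V_DS = 3.61 V ≥ V_ov = 1.8 V, confirming saturation.

I_D = 8.26 mA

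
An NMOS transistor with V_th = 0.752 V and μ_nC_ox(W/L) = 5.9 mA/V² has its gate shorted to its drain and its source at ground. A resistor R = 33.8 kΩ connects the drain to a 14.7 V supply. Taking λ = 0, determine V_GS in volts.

V_GS = 1.12 V

With gate tied to drain, V_GS = V_DS ≥ V_GS − V_th, so the device is in saturation.
KCL at the drain: ½ k_n (V_GS − V_th)² = (V_DD − V_GS)/R.
Let x = V_GS − 0.752. Then 99.7 x² + x − 13.95 = 0, giving x = 0.369 V (positive root), so V_GS = 1.12 V.
I_D = (V_DD − V_GS)/R = (14.7 − 1.12) / 33.8 = 0.402 mA.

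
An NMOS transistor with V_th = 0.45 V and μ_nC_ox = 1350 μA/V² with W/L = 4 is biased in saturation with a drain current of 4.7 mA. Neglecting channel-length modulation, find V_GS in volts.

k_n = μ_nC_ox · (W/L) = 5.4 mA/V².
In saturation I_D = ½ k_n (V_GS − V_th)², so V_GS − V_th = √(2 I_D / k_n) = √(2 × 4.7 / 5.4) = 1.32 V.
V_GS = 0.45 + 1.32 = 1.77 V.

V_GS = 1.77 V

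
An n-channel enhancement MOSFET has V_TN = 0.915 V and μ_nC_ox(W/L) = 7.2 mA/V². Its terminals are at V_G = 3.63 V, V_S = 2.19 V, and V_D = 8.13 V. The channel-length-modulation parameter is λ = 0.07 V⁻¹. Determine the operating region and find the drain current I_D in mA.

V_GS = V_G − V_S = 3.63 − 2.19 = 1.44 V; V_DS = V_D − V_S = 8.13 − 2.19 = 5.94 V.
V_ov = V_GS − V_TN = 1.44 − 0.915 = 0.525 V.
Since V_DS = 5.94 V ≥ V_ov = 0.525 V, the device is in saturation.
I_D = ½ k_n V_ov² (1 + λ V_DS) = 0.5 × 7.2 × 0.525² × (1 + 0.07 × 5.94) = 1.4 mA.

Saturation; I_D = 1.40 mA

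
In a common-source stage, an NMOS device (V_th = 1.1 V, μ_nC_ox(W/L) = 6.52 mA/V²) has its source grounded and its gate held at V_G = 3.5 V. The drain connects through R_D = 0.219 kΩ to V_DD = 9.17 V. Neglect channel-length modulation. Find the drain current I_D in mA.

V_GS = V_G = 3.5 V, so V_ov = 3.5 − 1.1 = 2.4 V.
Assume saturation: I_D = ½ k_n V_ov² = 0.5 × 6.52 × 2.4² = 18.8 mA, giving V_DS = V_DD − I_D R_D = 9.17 − 18.8 × 0.219 = 5.06 V.
V_DS = 5.06 V ≥ V_ov = 2.4 V, confirming saturation.

I_D = 18.8 mA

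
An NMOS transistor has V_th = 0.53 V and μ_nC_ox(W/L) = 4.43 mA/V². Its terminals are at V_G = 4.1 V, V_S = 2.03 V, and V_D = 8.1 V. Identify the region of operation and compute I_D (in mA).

V_GS = V_G − V_S = 4.1 − 2.03 = 2.07 V; V_DS = V_D − V_S = 8.1 − 2.03 = 6.07 V.
V_ov = V_GS − V_th = 2.07 − 0.53 = 1.54 V.
Since V_DS = 6.07 V ≥ V_ov = 1.54 V, the device is in saturation.
I_D = ½ k_n V_ov² = 0.5 × 4.43 × 1.54² = 5.25 mA.

Saturation; I_D = 5.25 mA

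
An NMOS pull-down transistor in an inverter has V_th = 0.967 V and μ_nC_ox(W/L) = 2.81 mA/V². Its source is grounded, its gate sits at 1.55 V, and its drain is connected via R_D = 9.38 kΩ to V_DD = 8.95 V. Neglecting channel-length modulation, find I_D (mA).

V_GS = V_G = 1.55 V, so V_ov = 1.55 − 0.967 = 0.583 V.
Assume saturation: I_D = ½ k_n V_ov² = 0.5 × 2.81 × 0.583² = 0.478 mA, giving V_DS = V_DD − I_D R_D = 8.95 − 0.478 × 9.38 = 4.47 V.
V_DS = 4.47 V ≥ V_ov = 0.583 V, confirming saturation.

I_D = 0.478 mA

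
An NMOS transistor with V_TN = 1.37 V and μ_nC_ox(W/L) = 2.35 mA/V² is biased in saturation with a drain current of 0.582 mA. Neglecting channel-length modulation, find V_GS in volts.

V_GS = 2.07 V

In saturation I_D = ½ k_n (V_GS − V_TN)², so V_GS − V_TN = √(2 I_D / k_n) = √(2 × 0.582 / 2.35) = 0.704 V.
V_GS = 1.37 + 0.704 = 2.07 V.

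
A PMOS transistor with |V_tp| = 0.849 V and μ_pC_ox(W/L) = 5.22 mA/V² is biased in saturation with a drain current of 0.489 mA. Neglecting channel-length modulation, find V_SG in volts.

In saturation I_D = ½ k_p (V_SG − |V_tp|)², so V_SG − |V_tp| = √(2 I_D / k_p) = √(2 × 0.489 / 5.22) = 0.433 V.
V_SG = 0.849 + 0.433 = 1.28 V.

V_SG = 1.28 V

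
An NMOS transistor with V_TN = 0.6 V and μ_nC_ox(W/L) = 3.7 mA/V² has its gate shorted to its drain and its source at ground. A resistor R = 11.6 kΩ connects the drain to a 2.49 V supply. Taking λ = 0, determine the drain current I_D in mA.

I_D = 0.139 mA

With gate tied to drain, V_GS = V_DS ≥ V_GS − V_TN, so the device is in saturation.
KCL at the drain: ½ k_n (V_GS − V_TN)² = (V_DD − V_GS)/R.
Let x = V_GS − 0.6. Then 21.5 x² + x − 1.89 = 0, giving x = 0.274 V (positive root), so V_GS = 0.874 V.
I_D = (V_DD − V_GS)/R = (2.49 − 0.874) / 11.6 = 0.139 mA.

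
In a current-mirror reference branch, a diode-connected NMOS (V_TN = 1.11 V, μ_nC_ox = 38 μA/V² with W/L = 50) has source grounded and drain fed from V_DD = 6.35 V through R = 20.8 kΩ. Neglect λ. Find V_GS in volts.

With gate tied to drain, V_GS = V_DS ≥ V_GS − V_TN, so the device is in saturation.
k_n = μ_nC_ox · (W/L) = 1.9 mA/V².
KCL at the drain: ½ k_n (V_GS − V_TN)² = (V_DD − V_GS)/R.
Let x = V_GS − 1.11. Then 19.8 x² + x − 5.24 = 0, giving x = 0.49 V (positive root), so V_GS = 1.6 V.
I_D = (V_DD − V_GS)/R = (6.35 − 1.6) / 20.8 = 0.228 mA.

V_GS = 1.60 V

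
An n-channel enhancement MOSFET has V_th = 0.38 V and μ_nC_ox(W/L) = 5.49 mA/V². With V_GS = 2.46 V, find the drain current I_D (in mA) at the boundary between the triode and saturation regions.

I_D = 11.9 mA

At the boundary V_DS = V_ov = V_GS − V_th = 2.46 − 0.38 = 2.08 V.
I_D = ½ k_n V_ov² = 0.5 × 5.49 × 2.08² = 11.9 mA.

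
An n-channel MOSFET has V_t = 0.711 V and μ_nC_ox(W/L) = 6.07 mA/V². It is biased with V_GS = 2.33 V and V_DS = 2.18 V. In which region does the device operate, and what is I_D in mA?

V_ov = V_GS − V_t = 2.33 − 0.711 = 1.62 V.
Since V_DS = 2.18 V ≥ V_ov = 1.62 V, the device is in saturation.
I_D = ½ k_n V_ov² = 0.5 × 6.07 × 1.62² = 7.96 mA.

Saturation; I_D = 7.96 mA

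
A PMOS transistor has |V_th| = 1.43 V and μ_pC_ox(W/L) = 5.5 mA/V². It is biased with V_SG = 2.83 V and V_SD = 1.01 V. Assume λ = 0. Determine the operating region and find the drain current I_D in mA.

V_ov = V_SG − |V_th| = 2.83 − 1.43 = 1.4 V.
Since V_SD = 1.01 V < V_ov = 1.4 V, the device is in the triode region.
I_D = k_p [V_ov · V_SD − ½ V_SD²] = 5.5 × [1.4 × 1.01 − 0.5 × 1.01²] = 4.97 mA.

Triode; I_D = 4.97 mA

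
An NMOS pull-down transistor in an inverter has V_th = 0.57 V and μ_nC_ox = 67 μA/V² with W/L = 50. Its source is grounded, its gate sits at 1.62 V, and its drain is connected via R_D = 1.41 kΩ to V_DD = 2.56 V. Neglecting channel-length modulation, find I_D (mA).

V_GS = V_G = 1.62 V, so V_ov = 1.62 − 0.57 = 1.05 V.
k_n = μ_nC_ox · (W/L) = 3.35 mA/V².
Assume saturation: I_D = ½ k_n V_ov² = 0.5 × 3.35 × 1.05² = 1.85 mA, giving V_DS = V_DD − I_D R_D = 2.56 − 1.85 × 1.41 = -0.0438 V.
But -0.0438 V < V_ov = 1.05 V, so the device is actually in triode.
In triode I_D = k_n[V_ov V_DS − ½ V_DS²] and I_D = (V_DD − V_DS)/R_D. Equating: 2.36 V_DS² − 5.96 V_DS + 2.56 = 0, giving V_DS = 0.549 V (the root below V_ov).
I_D = (2.56 − 0.549) / 1.41 = 1.43 mA.

I_D = 1.43 mA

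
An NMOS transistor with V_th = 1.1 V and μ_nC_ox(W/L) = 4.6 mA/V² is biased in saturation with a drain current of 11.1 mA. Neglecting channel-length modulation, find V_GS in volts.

V_GS = 3.30 V

In saturation I_D = ½ k_n (V_GS − V_th)², so V_GS − V_th = √(2 I_D / k_n) = √(2 × 11.1 / 4.6) = 2.2 V.
V_GS = 1.1 + 2.2 = 3.3 V.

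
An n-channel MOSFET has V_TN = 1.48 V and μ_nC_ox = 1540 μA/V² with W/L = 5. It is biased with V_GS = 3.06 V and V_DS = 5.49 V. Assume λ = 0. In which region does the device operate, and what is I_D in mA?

Saturation; I_D = 9.61 mA

k_n = μ_nC_ox · (W/L) = 7.7 mA/V².
V_ov = V_GS − V_TN = 3.06 − 1.48 = 1.58 V.
Since V_DS = 5.49 V ≥ V_ov = 1.58 V, the device is in saturation.
I_D = ½ k_n V_ov² = 0.5 × 7.7 × 1.58² = 9.61 mA.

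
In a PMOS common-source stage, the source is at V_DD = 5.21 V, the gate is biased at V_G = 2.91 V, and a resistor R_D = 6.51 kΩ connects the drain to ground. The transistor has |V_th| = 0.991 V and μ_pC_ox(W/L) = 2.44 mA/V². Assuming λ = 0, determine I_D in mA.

V_SG = V_DD − V_G = 5.21 − 2.91 = 2.3 V, so V_ov = 2.3 − 0.991 = 1.31 V.
Assume saturation: I_D = ½ k_p V_ov² = 0.5 × 2.44 × 1.31² = 2.09 mA, giving V_SD = V_DD − I_D R_D = 5.21 − 2.09 × 6.51 = -8.4 V.
But -8.4 V < V_ov = 1.31 V, so the device is actually in triode.
In triode I_D = k_p[V_ov V_SD − ½ V_SD²] and I_D = (V_DD − V_SD)/R_D. Equating: 7.94 V_SD² − 21.79 V_SD + 5.21 = 0, giving V_SD = 0.265 V (the root below V_ov).
I_D = (5.21 − 0.265) / 6.51 = 0.76 mA.

I_D = 0.760 mA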